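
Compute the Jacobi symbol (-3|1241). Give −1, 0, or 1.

First reduce: -3 ≡ 1238 (mod 1241).
Pull out 2: since 1241 ≡ 1 (mod 8), (2/1241) = +1.
Reciprocity: 619 ≡ 3 and 1241 ≡ 1 (mod 4), so (619/1241) = +(1241/619).
Reduce top mod 619: now compute (3/619).
Reciprocity: 3 ≡ 3 and 619 ≡ 3 (mod 4), so (3/619) = −(619/3).
Reduce top mod 3: now compute (1/3).
Reached (1/3) = 1. Collecting the sign flips along the way, the symbol is -1.

-1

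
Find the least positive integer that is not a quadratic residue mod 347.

(2/347) = −1, so 2 is the smallest positive non-residue mod 347.

2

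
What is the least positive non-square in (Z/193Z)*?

5

(2/193) = +1, so 2 is a residue.
(3/193) = +1, so 3 is a residue.
(4/193) = +1, so 4 is a residue.
(5/193) = −1, so 5 is the smallest positive non-residue mod 193.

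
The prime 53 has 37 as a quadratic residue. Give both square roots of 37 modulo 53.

14, 39

53 ≡ 1 (mod 4), so we find a root by search.
Trying successive values, 14² = 196 ≡ 37 (mod 53). The other root is 53 − 14 = 39.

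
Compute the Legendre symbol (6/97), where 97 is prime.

Euler's criterion: (6/97) ≡ 6^48 (mod 97).
6^2 ≡ 36 (mod 97)
6^4 ≡ 35 (mod 97)
6^8 ≡ 61 (mod 97)
6^16 ≡ 35 (mod 97)
6^32 ≡ 61 (mod 97)
6^48 = 6^(32+16) ≡ 1 (mod 97).
Result is 1, so (6/97) = 1.

1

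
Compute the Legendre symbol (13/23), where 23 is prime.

Reciprocity: 13 ≡ 1 and 23 ≡ 3 (mod 4), so (13/23) = +(23/13).
Reduce top mod 13: now compute (10/13).
Pull out 2: since 13 ≡ 5 (mod 8), (2/13) = -1.
Reciprocity: 5 ≡ 1 and 13 ≡ 1 (mod 4), so (5/13) = +(13/5).
Reduce top mod 5: now compute (3/5).
Reciprocity: 3 ≡ 3 and 5 ≡ 1 (mod 4), so (3/5) = +(5/3).
Reduce top mod 3: now compute (2/3).
Pull out 2: since 3 ≡ 3 (mod 8), (2/3) = -1.
Reached (1/3) = 1. Collecting the sign flips along the way, the symbol is +1.

1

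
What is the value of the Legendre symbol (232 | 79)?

-1

First reduce: 232 ≡ 74 (mod 79).
Pull out 2: since 79 ≡ 7 (mod 8), (2/79) = +1.
Reciprocity: 37 ≡ 1 and 79 ≡ 3 (mod 4), so (37/79) = +(79/37).
Reduce top mod 37: now compute (5/37).
Reciprocity: 5 ≡ 1 and 37 ≡ 1 (mod 4), so (5/37) = +(37/5).
Reduce top mod 5: now compute (2/5).
Pull out 2: since 5 ≡ 5 (mod 8), (2/5) = -1.
Reached (1/5) = 1. Collecting the sign flips along the way, the symbol is -1.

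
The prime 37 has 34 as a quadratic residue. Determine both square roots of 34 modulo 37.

16, 21

37 ≡ 1 (mod 4), so we find a root by search.
Trying successive values, 16² = 256 ≡ 34 (mod 37). The other root is 37 − 16 = 21.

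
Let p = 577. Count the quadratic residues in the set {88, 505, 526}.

(88/577) = +1 → QR.
(505/577) = +1 → QR.
(526/577) = +1 → QR.
Total quadratic residues among the 3: 3.

3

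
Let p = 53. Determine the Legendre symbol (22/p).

Pull out 2: since 53 ≡ 5 (mod 8), (2/53) = -1.
Reciprocity: 11 ≡ 3 and 53 ≡ 1 (mod 4), so (11/53) = +(53/11).
Reduce top mod 11: now compute (9/11).
Reciprocity: 9 ≡ 1 and 11 ≡ 3 (mod 4), so (9/11) = +(11/9).
Reduce top mod 9: now compute (2/9).
Pull out 2: since 9 ≡ 1 (mod 8), (2/9) = +1.
Reached (1/9) = 1. Collecting the sign flips along the way, the symbol is -1.

-1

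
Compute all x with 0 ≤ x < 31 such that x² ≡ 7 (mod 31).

Since 31 ≡ 3 (mod 4), a square root of 7 is 7^((31+1)/4) = 7^8 mod 31.
Repeated squaring: 7^2≡18, 7^4≡14, 7^8≡10 (mod 31).
7^8 = 7^(8) ≡ 10 (mod 31).
Check: 10² = 100 ≡ 7 (mod 31). The two roots are 10 and 21.

10, 21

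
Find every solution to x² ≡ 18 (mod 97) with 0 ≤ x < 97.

97 ≡ 1 (mod 4), so we find a root by search.
Trying successive values, 42² = 1764 ≡ 18 (mod 97). The other root is 97 − 42 = 55.

42, 55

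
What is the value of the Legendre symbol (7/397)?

-1

Euler's criterion: (7/397) ≡ 7^198 (mod 397).
7^2 ≡ 49 (mod 397)
7^4 ≡ 19 (mod 397)
7^8 ≡ 361 (mod 397)
7^16 ≡ 105 (mod 397)
7^32 ≡ 306 (mod 397)
7^64 ≡ 341 (mod 397)
7^128 ≡ 357 (mod 397)
7^198 = 7^(128+64+4+2) ≡ 396 (mod 397).
Result is 396 ≡ −1, so (7/397) = −1.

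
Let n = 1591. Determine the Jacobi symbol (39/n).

Reciprocity: 39 ≡ 3 and 1591 ≡ 3 (mod 4), so (39/1591) = −(1591/39).
Reduce top mod 39: now compute (31/39).
Reciprocity: 31 ≡ 3 and 39 ≡ 3 (mod 4), so (31/39) = −(39/31).
Reduce top mod 31: now compute (8/31).
Pull out 2^3: since 31 ≡ 7 (mod 8), (2/31) = +1, so (2/31)^3 = +1.
Reached (1/31) = 1. Collecting the sign flips along the way, the symbol is +1.

1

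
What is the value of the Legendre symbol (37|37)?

0

First reduce: 37 ≡ 0 (mod 37).
Top reduces to 0: gcd > 1, so the symbol is 0.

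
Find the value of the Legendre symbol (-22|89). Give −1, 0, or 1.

First reduce: -22 ≡ 67 (mod 89).
Reciprocity: 67 ≡ 3 and 89 ≡ 1 (mod 4), so (67/89) = +(89/67).
Reduce top mod 67: now compute (22/67).
Pull out 2: since 67 ≡ 3 (mod 8), (2/67) = -1.
Reciprocity: 11 ≡ 3 and 67 ≡ 3 (mod 4), so (11/67) = −(67/11).
Reduce top mod 11: now compute (1/11).
Reached (1/11) = 1. Collecting the sign flips along the way, the symbol is +1.

1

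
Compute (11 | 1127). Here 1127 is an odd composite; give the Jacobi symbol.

Reciprocity: 11 ≡ 3 and 1127 ≡ 3 (mod 4), so (11/1127) = −(1127/11).
Reduce top mod 11: now compute (5/11).
Reciprocity: 5 ≡ 1 and 11 ≡ 3 (mod 4), so (5/11) = +(11/5).
Reduce top mod 5: now compute (1/5).
Reached (1/5) = 1. Collecting the sign flips along the way, the symbol is -1.

-1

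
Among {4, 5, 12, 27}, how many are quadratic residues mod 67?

1

(4/67) = +1 → QR.
(5/67) = -1 → non-residue.
(12/67) = -1 → non-residue.
(27/67) = -1 → non-residue.
Total quadratic residues among the 4: 1.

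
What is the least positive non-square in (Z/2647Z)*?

(2/2647) = +1, so 2 is a residue.
(3/2647) = −1, so 3 is the smallest positive non-residue mod 2647.

3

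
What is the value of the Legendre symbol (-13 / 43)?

-1

Euler's criterion: (-13/43) ≡ 30^21 (mod 43).
30^2 ≡ 40 (mod 43)
30^4 ≡ 9 (mod 43)
30^8 ≡ 38 (mod 43)
30^16 ≡ 25 (mod 43)
30^21 = 30^(16+4+1) ≡ 42 (mod 43).
Result is 42 ≡ −1, so (-13/43) = −1.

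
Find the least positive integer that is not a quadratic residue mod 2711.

(2/2711) = +1, so 2 is a residue.
(3/2711) = +1, so 3 is a residue.
(4/2711) = +1, so 4 is a residue.
(5/2711) = +1, so 5 is a residue.
(6/2711) = +1, so 6 is a residue.
(7/2711) = −1, so 7 is the smallest positive non-residue mod 2711.

7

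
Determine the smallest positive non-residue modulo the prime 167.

(2/167) = +1, so 2 is a residue.
(3/167) = +1, so 3 is a residue.
(4/167) = +1, so 4 is a residue.
(5/167) = −1, so 5 is the smallest positive non-residue mod 167.

5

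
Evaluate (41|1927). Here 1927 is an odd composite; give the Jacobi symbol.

0

Reciprocity: 41 ≡ 1 and 1927 ≡ 3 (mod 4), so (41/1927) = +(1927/41).
Reduce top mod 41: now compute (0/41).
Top reduces to 0: gcd > 1, so the symbol is 0.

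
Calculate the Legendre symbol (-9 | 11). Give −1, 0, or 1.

-1

First reduce: -9 ≡ 2 (mod 11).
Pull out 2: since 11 ≡ 3 (mod 8), (2/11) = -1.
Reached (1/11) = 1. Collecting the sign flips along the way, the symbol is -1.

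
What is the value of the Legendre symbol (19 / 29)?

Reciprocity: 19 ≡ 3 and 29 ≡ 1 (mod 4), so (19/29) = +(29/19).
Reduce top mod 19: now compute (10/19).
Pull out 2: since 19 ≡ 3 (mod 8), (2/19) = -1.
Reciprocity: 5 ≡ 1 and 19 ≡ 3 (mod 4), so (5/19) = +(19/5).
Reduce top mod 5: now compute (4/5).
Pull out 2^2: since 5 ≡ 5 (mod 8), (2/5) = -1, so (2/5)^2 = +1.
Reached (1/5) = 1. Collecting the sign flips along the way, the symbol is -1.

-1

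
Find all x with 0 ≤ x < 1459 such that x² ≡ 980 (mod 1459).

Since 1459 ≡ 3 (mod 4), a square root of 980 is 980^((1459+1)/4) = 980^365 mod 1459.
Repeated squaring: 980^2≡378, 980^4≡1361, 980^8≡850, 980^16≡295, 980^32≡944, 980^64≡1146, 980^128≡216, 980^256≡1427 (mod 1459).
980^365 = 980^(256+64+32+8+4+1) ≡ 1174 (mod 1459).
Check: 1174² = 1378276 ≡ 980 (mod 1459). The two roots are 285 and 1174.

285, 1174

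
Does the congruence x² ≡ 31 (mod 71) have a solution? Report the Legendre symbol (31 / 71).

-1

Reciprocity: 31 ≡ 3 and 71 ≡ 3 (mod 4), so (31/71) = −(71/31).
Reduce top mod 31: now compute (9/31).
Reciprocity: 9 ≡ 1 and 31 ≡ 3 (mod 4), so (9/31) = +(31/9).
Reduce top mod 9: now compute (4/9).
Pull out 2^2: since 9 ≡ 1 (mod 8), (2/9) = +1, so (2/9)^2 = +1.
Reached (1/9) = 1. Collecting the sign flips along the way, the symbol is -1.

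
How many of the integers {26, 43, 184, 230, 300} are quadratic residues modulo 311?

(26/311) = +1 → QR.
(43/311) = -1 → non-residue.
(184/311) = -1 → non-residue.
(230/311) = -1 → non-residue.
(300/311) = +1 → QR.
Total quadratic residues among the 5: 2.

2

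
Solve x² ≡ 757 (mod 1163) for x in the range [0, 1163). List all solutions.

126, 1037

Since 1163 ≡ 3 (mod 4), a square root of 757 is 757^((1163+1)/4) = 757^291 mod 1163.
Repeated squaring: 757^2≡853, 757^4≡734, 757^8≡287, 757^16≡959, 757^32≡911, 757^64≡702, 757^128≡855, 757^256≡661 (mod 1163).
757^291 = 757^(256+32+2+1) ≡ 126 (mod 1163).
Check: 126² = 15876 ≡ 757 (mod 1163). The two roots are 126 and 1037.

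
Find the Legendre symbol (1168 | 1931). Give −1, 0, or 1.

-1

Pull out 2^4: since 1931 ≡ 3 (mod 8), (2/1931) = -1, so (2/1931)^4 = +1.
Reciprocity: 73 ≡ 1 and 1931 ≡ 3 (mod 4), so (73/1931) = +(1931/73).
Reduce top mod 73: now compute (33/73).
Reciprocity: 33 ≡ 1 and 73 ≡ 1 (mod 4), so (33/73) = +(73/33).
Reduce top mod 33: now compute (7/33).
Reciprocity: 7 ≡ 3 and 33 ≡ 1 (mod 4), so (7/33) = +(33/7).
Reduce top mod 7: now compute (5/7).
Reciprocity: 5 ≡ 1 and 7 ≡ 3 (mod 4), so (5/7) = +(7/5).
Reduce top mod 5: now compute (2/5).
Pull out 2: since 5 ≡ 5 (mod 8), (2/5) = -1.
Reached (1/5) = 1. Collecting the sign flips along the way, the symbol is -1.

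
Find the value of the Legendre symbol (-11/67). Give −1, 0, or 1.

1

First reduce: -11 ≡ 56 (mod 67).
Pull out 2^3: since 67 ≡ 3 (mod 8), (2/67) = -1, so (2/67)^3 = -1.
Reciprocity: 7 ≡ 3 and 67 ≡ 3 (mod 4), so (7/67) = −(67/7).
Reduce top mod 7: now compute (4/7).
Pull out 2^2: since 7 ≡ 7 (mod 8), (2/7) = +1, so (2/7)^2 = +1.
Reached (1/7) = 1. Collecting the sign flips along the way, the symbol is +1.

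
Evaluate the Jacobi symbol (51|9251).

Reciprocity: 51 ≡ 3 and 9251 ≡ 3 (mod 4), so (51/9251) = −(9251/51).
Reduce top mod 51: now compute (20/51).
Pull out 2^2: since 51 ≡ 3 (mod 8), (2/51) = -1, so (2/51)^2 = +1.
Reciprocity: 5 ≡ 1 and 51 ≡ 3 (mod 4), so (5/51) = +(51/5).
Reduce top mod 5: now compute (1/5).
Reached (1/5) = 1. Collecting the sign flips along the way, the symbol is -1.

-1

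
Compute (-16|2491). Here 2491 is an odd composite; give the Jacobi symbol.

First reduce: -16 ≡ 2475 (mod 2491).
Reciprocity: 2475 ≡ 3 and 2491 ≡ 3 (mod 4), so (2475/2491) = −(2491/2475).
Reduce top mod 2475: now compute (16/2475).
Pull out 2^4: since 2475 ≡ 3 (mod 8), (2/2475) = -1, so (2/2475)^4 = +1.
Reached (1/2475) = 1. Collecting the sign flips along the way, the symbol is -1.

-1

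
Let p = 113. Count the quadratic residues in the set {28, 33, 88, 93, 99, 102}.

4

(28/113) = +1 → QR.
(33/113) = -1 → non-residue.
(88/113) = +1 → QR.
(93/113) = -1 → non-residue.
(99/113) = +1 → QR.
(102/113) = +1 → QR.
Total quadratic residues among the 6: 4.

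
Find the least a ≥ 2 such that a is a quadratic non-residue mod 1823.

5

(2/1823) = +1, so 2 is a residue.
(3/1823) = +1, so 3 is a residue.
(4/1823) = +1, so 4 is a residue.
(5/1823) = −1, so 5 is the smallest positive non-residue mod 1823.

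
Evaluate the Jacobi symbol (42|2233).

Pull out 2: since 2233 ≡ 1 (mod 8), (2/2233) = +1.
Reciprocity: 21 ≡ 1 and 2233 ≡ 1 (mod 4), so (21/2233) = +(2233/21).
Reduce top mod 21: now compute (7/21).
Reciprocity: 7 ≡ 3 and 21 ≡ 1 (mod 4), so (7/21) = +(21/7).
Reduce top mod 7: now compute (0/7).
Top reduces to 0: gcd > 1, so the symbol is 0.

0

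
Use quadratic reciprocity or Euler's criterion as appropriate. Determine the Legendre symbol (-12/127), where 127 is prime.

1

First reduce: -12 ≡ 115 (mod 127).
Reciprocity: 115 ≡ 3 and 127 ≡ 3 (mod 4), so (115/127) = −(127/115).
Reduce top mod 115: now compute (12/115).
Pull out 2^2: since 115 ≡ 3 (mod 8), (2/115) = -1, so (2/115)^2 = +1.
Reciprocity: 3 ≡ 3 and 115 ≡ 3 (mod 4), so (3/115) = −(115/3).
Reduce top mod 3: now compute (1/3).
Reached (1/3) = 1. Collecting the sign flips along the way, the symbol is +1.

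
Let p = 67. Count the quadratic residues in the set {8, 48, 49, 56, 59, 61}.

3

(8/67) = -1 → non-residue.
(48/67) = -1 → non-residue.
(49/67) = +1 → QR.
(56/67) = +1 → QR.
(59/67) = +1 → QR.
(61/67) = -1 → non-residue.
Total quadratic residues among the 6: 3.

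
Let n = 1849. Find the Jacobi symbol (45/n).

1

Reciprocity: 45 ≡ 1 and 1849 ≡ 1 (mod 4), so (45/1849) = +(1849/45).
Reduce top mod 45: now compute (4/45).
Pull out 2^2: since 45 ≡ 5 (mod 8), (2/45) = -1, so (2/45)^2 = +1.
Reached (1/45) = 1. Collecting the sign flips along the way, the symbol is +1.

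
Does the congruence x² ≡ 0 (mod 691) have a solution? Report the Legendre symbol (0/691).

0

Top reduces to 0: gcd > 1, so the symbol is 0.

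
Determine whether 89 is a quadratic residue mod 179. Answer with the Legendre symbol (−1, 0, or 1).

1

Reciprocity: 89 ≡ 1 and 179 ≡ 3 (mod 4), so (89/179) = +(179/89).
Reduce top mod 89: now compute (1/89).
Reached (1/89) = 1. Collecting the sign flips along the way, the symbol is +1.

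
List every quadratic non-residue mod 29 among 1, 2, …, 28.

Square k = 1,…,14 (k and 29−k give the same square):
1²=1, 2²=4, 3²=9, 4²=16, 5²=25, 6²≡7, 7²≡20, 8²≡6, 9²≡23, 10²≡13, 11²≡5, 12²≡28, 13²≡24, 14²≡22 (mod 29).
The residues are {1, 4, 5, 6, 7, 9, 13, 16, 20, 22, 23, 24, 25, 28}; the non-residues are the remaining 14 nonzero classes.

2,3,8,10,11,12,14,15,17,18,19,21,26,27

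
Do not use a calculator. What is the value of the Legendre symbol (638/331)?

Euler's criterion: (638/331) ≡ 307^165 (mod 331).
307^2 ≡ 245 (mod 331)
307^4 ≡ 114 (mod 331)
307^8 ≡ 87 (mod 331)
307^16 ≡ 287 (mod 331)
307^32 ≡ 281 (mod 331)
307^64 ≡ 183 (mod 331)
307^128 ≡ 58 (mod 331)
307^165 = 307^(128+32+4+1) ≡ 330 (mod 331).
Result is 330 ≡ −1, so (638/331) = −1.

-1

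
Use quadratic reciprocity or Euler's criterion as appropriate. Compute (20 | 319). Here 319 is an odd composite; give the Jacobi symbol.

Pull out 2^2: since 319 ≡ 7 (mod 8), (2/319) = +1, so (2/319)^2 = +1.
Reciprocity: 5 ≡ 1 and 319 ≡ 3 (mod 4), so (5/319) = +(319/5).
Reduce top mod 5: now compute (4/5).
Pull out 2^2: since 5 ≡ 5 (mod 8), (2/5) = -1, so (2/5)^2 = +1.
Reached (1/5) = 1. Collecting the sign flips along the way, the symbol is +1.

1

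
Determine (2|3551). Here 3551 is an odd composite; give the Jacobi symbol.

Pull out 2: since 3551 ≡ 7 (mod 8), (2/3551) = +1.
Reached (1/3551) = 1. Collecting the sign flips along the way, the symbol is +1.

1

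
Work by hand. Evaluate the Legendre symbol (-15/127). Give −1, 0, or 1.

-1

First reduce: -15 ≡ 112 (mod 127).
Pull out 2^4: since 127 ≡ 7 (mod 8), (2/127) = +1, so (2/127)^4 = +1.
Reciprocity: 7 ≡ 3 and 127 ≡ 3 (mod 4), so (7/127) = −(127/7).
Reduce top mod 7: now compute (1/7).
Reached (1/7) = 1. Collecting the sign flips along the way, the symbol is -1.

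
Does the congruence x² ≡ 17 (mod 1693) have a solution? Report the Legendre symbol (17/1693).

-1

Reciprocity: 17 ≡ 1 and 1693 ≡ 1 (mod 4), so (17/1693) = +(1693/17).
Reduce top mod 17: now compute (10/17).
Pull out 2: since 17 ≡ 1 (mod 8), (2/17) = +1.
Reciprocity: 5 ≡ 1 and 17 ≡ 1 (mod 4), so (5/17) = +(17/5).
Reduce top mod 5: now compute (2/5).
Pull out 2: since 5 ≡ 5 (mod 8), (2/5) = -1.
Reached (1/5) = 1. Collecting the sign flips along the way, the symbol is -1.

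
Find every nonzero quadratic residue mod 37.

1, 3, 4, 7, 9, 10, 11, 12, 16, 21, 25, 26, 27, 28, 30, 33, 34, 36

Square k = 1,…,18 (k and 37−k give the same square):
1²=1, 2²=4, 3²=9, 4²=16, 5²=25, 6²=36, 7²≡12, 8²≡27, 9²≡7, 10²≡26, 11²≡10, 12²≡33, 13²≡21, 14²≡11, 15²≡3, 16²≡34, 17²≡30, 18²≡28 (mod 37).
So the quadratic residues mod 37 are {1, 3, 4, 7, 9, 10, 11, 12, 16, 21, 25, 26, 27, 28, 30, 33, 34, 36}.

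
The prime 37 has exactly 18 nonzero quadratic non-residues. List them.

2 5 6 8 13 14 15 17 18 19 20 22 23 24 29 31 32 35

Square k = 1,…,18 (k and 37−k give the same square):
1²=1, 2²=4, 3²=9, 4²=16, 5²=25, 6²=36, 7²≡12, 8²≡27, 9²≡7, 10²≡26, 11²≡10, 12²≡33, 13²≡21, 14²≡11, 15²≡3, 16²≡34, 17²≡30, 18²≡28 (mod 37).
The residues are {1, 3, 4, 7, 9, 10, 11, 12, 16, 21, 25, 26, 27, 28, 30, 33, 34, 36}; the non-residues are the remaining 18 nonzero classes.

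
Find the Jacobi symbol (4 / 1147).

Pull out 2^2: since 1147 ≡ 3 (mod 8), (2/1147) = -1, so (2/1147)^2 = +1.
Reached (1/1147) = 1. Collecting the sign flips along the way, the symbol is +1.

1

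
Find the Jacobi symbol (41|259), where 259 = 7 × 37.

-1

Reciprocity: 41 ≡ 1 and 259 ≡ 3 (mod 4), so (41/259) = +(259/41).
Reduce top mod 41: now compute (13/41).
Reciprocity: 13 ≡ 1 and 41 ≡ 1 (mod 4), so (13/41) = +(41/13).
Reduce top mod 13: now compute (2/13).
Pull out 2: since 13 ≡ 5 (mod 8), (2/13) = -1.
Reached (1/13) = 1. Collecting the sign flips along the way, the symbol is -1.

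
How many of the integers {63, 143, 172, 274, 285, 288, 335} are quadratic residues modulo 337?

6

(63/337) = +1 → QR.
(143/337) = -1 → non-residue.
(172/337) = +1 → QR.
(274/337) = +1 → QR.
(285/337) = +1 → QR.
(288/337) = +1 → QR.
(335/337) = +1 → QR.
Total quadratic residues among the 7: 6.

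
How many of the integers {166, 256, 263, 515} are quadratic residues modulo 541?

(166/541) = +1 → QR.
(256/541) = +1 → QR.
(263/541) = -1 → non-residue.
(515/541) = +1 → QR.
Total quadratic residues among the 4: 3.

3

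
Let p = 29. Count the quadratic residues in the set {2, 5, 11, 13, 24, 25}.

4

(2/29) = -1 → non-residue.
(5/29) = +1 → QR.
(11/29) = -1 → non-residue.
(13/29) = +1 → QR.
(24/29) = +1 → QR.
(25/29) = +1 → QR.
Total quadratic residues among the 6: 4.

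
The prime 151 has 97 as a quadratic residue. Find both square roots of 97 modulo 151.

61, 90

Since 151 ≡ 3 (mod 4), a square root of 97 is 97^((151+1)/4) = 97^38 mod 151.
Repeated squaring: 97^2≡47, 97^4≡95, 97^8≡116, 97^16≡17, 97^32≡138 (mod 151).
97^38 = 97^(32+4+2) ≡ 90 (mod 151).
Check: 90² = 8100 ≡ 97 (mod 151). The two roots are 61 and 90.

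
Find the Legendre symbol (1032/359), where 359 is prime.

-1

First reduce: 1032 ≡ 314 (mod 359).
Pull out 2: since 359 ≡ 7 (mod 8), (2/359) = +1.
Reciprocity: 157 ≡ 1 and 359 ≡ 3 (mod 4), so (157/359) = +(359/157).
Reduce top mod 157: now compute (45/157).
Reciprocity: 45 ≡ 1 and 157 ≡ 1 (mod 4), so (45/157) = +(157/45).
Reduce top mod 45: now compute (22/45).
Pull out 2: since 45 ≡ 5 (mod 8), (2/45) = -1.
Reciprocity: 11 ≡ 3 and 45 ≡ 1 (mod 4), so (11/45) = +(45/11).
Reduce top mod 11: now compute (1/11).
Reached (1/11) = 1. Collecting the sign flips along the way, the symbol is -1.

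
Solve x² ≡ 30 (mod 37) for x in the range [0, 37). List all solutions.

37 ≡ 1 (mod 4), so we find a root by search.
Trying successive values, 17² = 289 ≡ 30 (mod 37). The other root is 37 − 17 = 20.

17, 20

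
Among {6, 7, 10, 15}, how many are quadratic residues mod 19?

(6/19) = +1 → QR.
(7/19) = +1 → QR.
(10/19) = -1 → non-residue.
(15/19) = -1 → non-residue.
Total quadratic residues among the 4: 2.

2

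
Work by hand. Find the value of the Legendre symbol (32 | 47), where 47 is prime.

Pull out 2^5: since 47 ≡ 7 (mod 8), (2/47) = +1, so (2/47)^5 = +1.
Reached (1/47) = 1. Collecting the sign flips along the way, the symbol is +1.

1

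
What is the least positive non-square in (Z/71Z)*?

(2/71) = +1, so 2 is a residue.
(3/71) = +1, so 3 is a residue.
(4/71) = +1, so 4 is a residue.
(5/71) = +1, so 5 is a residue.
(6/71) = +1, so 6 is a residue.
(7/71) = −1, so 7 is the smallest positive non-residue mod 71.

7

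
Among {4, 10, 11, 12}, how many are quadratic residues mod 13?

(4/13) = +1 → QR.
(10/13) = +1 → QR.
(11/13) = -1 → non-residue.
(12/13) = +1 → QR.
Total quadratic residues among the 4: 3.

3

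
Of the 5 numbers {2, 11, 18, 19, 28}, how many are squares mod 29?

1

(2/29) = -1 → non-residue.
(11/29) = -1 → non-residue.
(18/29) = -1 → non-residue.
(19/29) = -1 → non-residue.
(28/29) = +1 → QR.
Total quadratic residues among the 5: 1.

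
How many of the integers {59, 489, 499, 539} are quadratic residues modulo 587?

(59/587) = +1 → QR.
(489/587) = +1 → QR.
(499/587) = -1 → non-residue.
(539/587) = -1 → non-residue.
Total quadratic residues among the 4: 2.

2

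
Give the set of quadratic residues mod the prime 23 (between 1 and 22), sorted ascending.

1 2 3 4 6 8 9 12 13 16 18

Square k = 1,…,11 (k and 23−k give the same square):
1²=1, 2²=4, 3²=9, 4²=16, 5²≡2, 6²≡13, 7²≡3, 8²≡18, 9²≡12, 10²≡8, 11²≡6 (mod 23).
So the quadratic residues mod 23 are {1, 2, 3, 4, 6, 8, 9, 12, 13, 16, 18}.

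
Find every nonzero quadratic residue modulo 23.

Square k = 1,…,11 (k and 23−k give the same square):
1²=1, 2²=4, 3²=9, 4²=16, 5²≡2, 6²≡13, 7²≡3, 8²≡18, 9²≡12, 10²≡8, 11²≡6 (mod 23).
So the quadratic residues mod 23 are {1, 2, 3, 4, 6, 8, 9, 12, 13, 16, 18}.

1,2,3,4,6,8,9,12,13,16,18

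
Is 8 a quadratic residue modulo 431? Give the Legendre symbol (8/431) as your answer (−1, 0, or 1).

1

Pull out 2^3: since 431 ≡ 7 (mod 8), (2/431) = +1, so (2/431)^3 = +1.
Reached (1/431) = 1. Collecting the sign flips along the way, the symbol is +1.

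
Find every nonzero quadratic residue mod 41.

1 2 4 5 8 9 10 16 18 20 21 23 25 31 32 33 36 37 39 40

Square k = 1,…,20 (k and 41−k give the same square):
1²=1, 2²=4, 3²=9, 4²=16, 5²=25, 6²=36, 7²≡8, 8²≡23, 9²≡40, 10²≡18, 11²≡39, 12²≡21, 13²≡5, 14²≡32, 15²≡20, 16²≡10, 17²≡2, 18²≡37, 19²≡33, 20²≡31 (mod 41).
So the quadratic residues mod 41 are {1, 2, 4, 5, 8, 9, 10, 16, 18, 20, 21, 23, 25, 31, 32, 33, 36, 37, 39, 40}.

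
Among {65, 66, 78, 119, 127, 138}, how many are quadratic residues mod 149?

(65/149) = -1 → non-residue.
(66/149) = -1 → non-residue.
(78/149) = -1 → non-residue.
(119/149) = +1 → QR.
(127/149) = +1 → QR.
(138/149) = -1 → non-residue.
Total quadratic residues among the 6: 2.

2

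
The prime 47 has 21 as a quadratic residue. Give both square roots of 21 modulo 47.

Since 47 ≡ 3 (mod 4), a square root of 21 is 21^((47+1)/4) = 21^12 mod 47.
Repeated squaring: 21^2≡18, 21^4≡42, 21^8≡25 (mod 47).
21^12 = 21^(8+4) ≡ 16 (mod 47).
Check: 16² = 256 ≡ 21 (mod 47). The two roots are 16 and 31.

16, 31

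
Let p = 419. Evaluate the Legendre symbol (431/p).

1

First reduce: 431 ≡ 12 (mod 419).
Pull out 2^2: since 419 ≡ 3 (mod 8), (2/419) = -1, so (2/419)^2 = +1.
Reciprocity: 3 ≡ 3 and 419 ≡ 3 (mod 4), so (3/419) = −(419/3).
Reduce top mod 3: now compute (2/3).
Pull out 2: since 3 ≡ 3 (mod 8), (2/3) = -1.
Reached (1/3) = 1. Collecting the sign flips along the way, the symbol is +1.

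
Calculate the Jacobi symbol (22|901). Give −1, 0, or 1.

1

Pull out 2: since 901 ≡ 5 (mod 8), (2/901) = -1.
Reciprocity: 11 ≡ 3 and 901 ≡ 1 (mod 4), so (11/901) = +(901/11).
Reduce top mod 11: now compute (10/11).
Pull out 2: since 11 ≡ 3 (mod 8), (2/11) = -1.
Reciprocity: 5 ≡ 1 and 11 ≡ 3 (mod 4), so (5/11) = +(11/5).
Reduce top mod 5: now compute (1/5).
Reached (1/5) = 1. Collecting the sign flips along the way, the symbol is +1.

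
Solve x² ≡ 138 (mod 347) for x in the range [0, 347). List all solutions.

Since 347 ≡ 3 (mod 4), a square root of 138 is 138^((347+1)/4) = 138^87 mod 347.
Repeated squaring: 138^2≡306, 138^4≡293, 138^8≡140, 138^16≡168, 138^32≡117, 138^64≡156 (mod 347).
138^87 = 138^(64+16+4+2+1) ≡ 246 (mod 347).
Check: 246² = 60516 ≡ 138 (mod 347). The two roots are 101 and 246.

101, 246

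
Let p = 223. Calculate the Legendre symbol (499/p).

First reduce: 499 ≡ 53 (mod 223).
Reciprocity: 53 ≡ 1 and 223 ≡ 3 (mod 4), so (53/223) = +(223/53).
Reduce top mod 53: now compute (11/53).
Reciprocity: 11 ≡ 3 and 53 ≡ 1 (mod 4), so (11/53) = +(53/11).
Reduce top mod 11: now compute (9/11).
Reciprocity: 9 ≡ 1 and 11 ≡ 3 (mod 4), so (9/11) = +(11/9).
Reduce top mod 9: now compute (2/9).
Pull out 2: since 9 ≡ 1 (mod 8), (2/9) = +1.
Reached (1/9) = 1. Collecting the sign flips along the way, the symbol is +1.

1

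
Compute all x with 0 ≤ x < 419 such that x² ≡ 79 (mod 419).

Since 419 ≡ 3 (mod 4), a square root of 79 is 79^((419+1)/4) = 79^105 mod 419.
Repeated squaring: 79^2≡375, 79^4≡260, 79^8≡141, 79^16≡188, 79^32≡148, 79^64≡116 (mod 419).
79^105 = 79^(64+32+8+1) ≡ 238 (mod 419).
Check: 238² = 56644 ≡ 79 (mod 419). The two roots are 181 and 238.

181, 238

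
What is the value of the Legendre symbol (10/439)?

1

Pull out 2: since 439 ≡ 7 (mod 8), (2/439) = +1.
Reciprocity: 5 ≡ 1 and 439 ≡ 3 (mod 4), so (5/439) = +(439/5).
Reduce top mod 5: now compute (4/5).
Pull out 2^2: since 5 ≡ 5 (mod 8), (2/5) = -1, so (2/5)^2 = +1.
Reached (1/5) = 1. Collecting the sign flips along the way, the symbol is +1.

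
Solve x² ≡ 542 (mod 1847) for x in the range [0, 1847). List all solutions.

Since 1847 ≡ 3 (mod 4), a square root of 542 is 542^((1847+1)/4) = 542^462 mod 1847.
Repeated squaring: 542^2≡91, 542^4≡893, 542^8≡1392, 542^16≡161, 542^32≡63, 542^64≡275, 542^128≡1745, 542^256≡1169 (mod 1847).
542^462 = 542^(256+128+64+8+4+2) ≡ 539 (mod 1847).
Check: 539² = 290521 ≡ 542 (mod 1847). The two roots are 539 and 1308.

539, 1308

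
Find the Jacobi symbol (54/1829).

Pull out 2: since 1829 ≡ 5 (mod 8), (2/1829) = -1.
Reciprocity: 27 ≡ 3 and 1829 ≡ 1 (mod 4), so (27/1829) = +(1829/27).
Reduce top mod 27: now compute (20/27).
Pull out 2^2: since 27 ≡ 3 (mod 8), (2/27) = -1, so (2/27)^2 = +1.
Reciprocity: 5 ≡ 1 and 27 ≡ 3 (mod 4), so (5/27) = +(27/5).
Reduce top mod 5: now compute (2/5).
Pull out 2: since 5 ≡ 5 (mod 8), (2/5) = -1.
Reached (1/5) = 1. Collecting the sign flips along the way, the symbol is +1.

1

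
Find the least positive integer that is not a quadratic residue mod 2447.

(2/2447) = +1, so 2 is a residue.
(3/2447) = +1, so 3 is a residue.
(4/2447) = +1, so 4 is a residue.
(5/2447) = −1, so 5 is the smallest positive non-residue mod 2447.

5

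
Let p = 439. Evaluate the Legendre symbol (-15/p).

Euler's criterion: (-15/439) ≡ 424^219 (mod 439).
424^2 ≡ 225 (mod 439)
424^4 ≡ 140 (mod 439)
424^8 ≡ 284 (mod 439)
424^16 ≡ 319 (mod 439)
424^32 ≡ 352 (mod 439)
424^64 ≡ 106 (mod 439)
424^128 ≡ 261 (mod 439)
424^219 = 424^(128+64+16+8+2+1) ≡ 1 (mod 439).
Result is 1, so (-15/439) = 1.

1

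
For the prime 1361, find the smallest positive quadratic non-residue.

(2/1361) = +1, so 2 is a residue.
(3/1361) = −1, so 3 is the smallest positive non-residue mod 1361.

3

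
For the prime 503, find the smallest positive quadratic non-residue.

(2/503) = +1, so 2 is a residue.
(3/503) = +1, so 3 is a residue.
(4/503) = +1, so 4 is a residue.
(5/503) = −1, so 5 is the smallest positive non-residue mod 503.

5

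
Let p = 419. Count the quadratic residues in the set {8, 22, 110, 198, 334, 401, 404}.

(8/419) = -1 → non-residue.
(22/419) = +1 → QR.
(110/419) = +1 → QR.
(198/419) = +1 → QR.
(334/419) = +1 → QR.
(401/419) = +1 → QR.
(404/419) = -1 → non-residue.
Total quadratic residues among the 7: 5.

5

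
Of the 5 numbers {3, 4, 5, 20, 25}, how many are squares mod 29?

(3/29) = -1 → non-residue.
(4/29) = +1 → QR.
(5/29) = +1 → QR.
(20/29) = +1 → QR.
(25/29) = +1 → QR.
Total quadratic residues among the 5: 4.

4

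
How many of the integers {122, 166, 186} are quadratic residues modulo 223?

(122/223) = -1 → non-residue.
(166/223) = +1 → QR.
(186/223) = -1 → non-residue.
Total quadratic residues among the 3: 1.

1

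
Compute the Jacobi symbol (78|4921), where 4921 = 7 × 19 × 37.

Pull out 2: since 4921 ≡ 1 (mod 8), (2/4921) = +1.
Reciprocity: 39 ≡ 3 and 4921 ≡ 1 (mod 4), so (39/4921) = +(4921/39).
Reduce top mod 39: now compute (7/39).
Reciprocity: 7 ≡ 3 and 39 ≡ 3 (mod 4), so (7/39) = −(39/7).
Reduce top mod 7: now compute (4/7).
Pull out 2^2: since 7 ≡ 7 (mod 8), (2/7) = +1, so (2/7)^2 = +1.
Reached (1/7) = 1. Collecting the sign flips along the way, the symbol is -1.

-1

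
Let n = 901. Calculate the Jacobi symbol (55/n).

Reciprocity: 55 ≡ 3 and 901 ≡ 1 (mod 4), so (55/901) = +(901/55).
Reduce top mod 55: now compute (21/55).
Reciprocity: 21 ≡ 1 and 55 ≡ 3 (mod 4), so (21/55) = +(55/21).
Reduce top mod 21: now compute (13/21).
Reciprocity: 13 ≡ 1 and 21 ≡ 1 (mod 4), so (13/21) = +(21/13).
Reduce top mod 13: now compute (8/13).
Pull out 2^3: since 13 ≡ 5 (mod 8), (2/13) = -1, so (2/13)^3 = -1.
Reached (1/13) = 1. Collecting the sign flips along the way, the symbol is -1.

-1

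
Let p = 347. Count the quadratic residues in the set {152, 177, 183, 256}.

4

(152/347) = +1 → QR.
(177/347) = +1 → QR.
(183/347) = +1 → QR.
(256/347) = +1 → QR.
Total quadratic residues among the 4: 4.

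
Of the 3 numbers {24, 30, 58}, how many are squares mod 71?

3

(24/71) = +1 → QR.
(30/71) = +1 → QR.
(58/71) = +1 → QR.
Total quadratic residues among the 3: 3.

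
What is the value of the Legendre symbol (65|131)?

Reciprocity: 65 ≡ 1 and 131 ≡ 3 (mod 4), so (65/131) = +(131/65).
Reduce top mod 65: now compute (1/65).
Reached (1/65) = 1. Collecting the sign flips along the way, the symbol is +1.

1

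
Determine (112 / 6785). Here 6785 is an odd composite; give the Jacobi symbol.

1

Pull out 2^4: since 6785 ≡ 1 (mod 8), (2/6785) = +1, so (2/6785)^4 = +1.
Reciprocity: 7 ≡ 3 and 6785 ≡ 1 (mod 4), so (7/6785) = +(6785/7).
Reduce top mod 7: now compute (2/7).
Pull out 2: since 7 ≡ 7 (mod 8), (2/7) = +1.
Reached (1/7) = 1. Collecting the sign flips along the way, the symbol is +1.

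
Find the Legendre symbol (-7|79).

Euler's criterion: (-7/79) ≡ 72^39 (mod 79).
72^2 ≡ 49 (mod 79)
72^4 ≡ 31 (mod 79)
72^8 ≡ 13 (mod 79)
72^16 ≡ 11 (mod 79)
72^32 ≡ 42 (mod 79)
72^39 = 72^(32+4+2+1) ≡ 1 (mod 79).
Result is 1, so (-7/79) = 1.

1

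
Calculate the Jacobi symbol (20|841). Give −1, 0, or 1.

Pull out 2^2: since 841 ≡ 1 (mod 8), (2/841) = +1, so (2/841)^2 = +1.
Reciprocity: 5 ≡ 1 and 841 ≡ 1 (mod 4), so (5/841) = +(841/5).
Reduce top mod 5: now compute (1/5).
Reached (1/5) = 1. Collecting the sign flips along the way, the symbol is +1.

1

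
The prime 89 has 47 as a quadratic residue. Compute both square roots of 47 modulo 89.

15, 74

89 ≡ 1 (mod 4), so we find a root by search.
Trying successive values, 15² = 225 ≡ 47 (mod 89). The other root is 89 − 15 = 74.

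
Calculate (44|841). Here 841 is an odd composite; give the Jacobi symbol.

1

Pull out 2^2: since 841 ≡ 1 (mod 8), (2/841) = +1, so (2/841)^2 = +1.
Reciprocity: 11 ≡ 3 and 841 ≡ 1 (mod 4), so (11/841) = +(841/11).
Reduce top mod 11: now compute (5/11).
Reciprocity: 5 ≡ 1 and 11 ≡ 3 (mod 4), so (5/11) = +(11/5).
Reduce top mod 5: now compute (1/5).
Reached (1/5) = 1. Collecting the sign flips along the way, the symbol is +1.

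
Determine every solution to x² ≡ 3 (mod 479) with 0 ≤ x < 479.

Since 479 ≡ 3 (mod 4), a square root of 3 is 3^((479+1)/4) = 3^120 mod 479.
Repeated squaring: 3^2≡9, 3^4≡81, 3^8≡334, 3^16≡428, 3^32≡206, 3^64≡284 (mod 479).
3^120 = 3^(64+32+16+8) ≡ 448 (mod 479).
Check: 448² = 200704 ≡ 3 (mod 479). The two roots are 31 and 448.

31, 448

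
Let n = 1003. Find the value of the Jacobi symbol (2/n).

-1

Pull out 2: since 1003 ≡ 3 (mod 8), (2/1003) = -1.
Reached (1/1003) = 1. Collecting the sign flips along the way, the symbol is -1.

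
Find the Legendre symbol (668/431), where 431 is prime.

First reduce: 668 ≡ 237 (mod 431).
Reciprocity: 237 ≡ 1 and 431 ≡ 3 (mod 4), so (237/431) = +(431/237).
Reduce top mod 237: now compute (194/237).
Pull out 2: since 237 ≡ 5 (mod 8), (2/237) = -1.
Reciprocity: 97 ≡ 1 and 237 ≡ 1 (mod 4), so (97/237) = +(237/97).
Reduce top mod 97: now compute (43/97).
Reciprocity: 43 ≡ 3 and 97 ≡ 1 (mod 4), so (43/97) = +(97/43).
Reduce top mod 43: now compute (11/43).
Reciprocity: 11 ≡ 3 and 43 ≡ 3 (mod 4), so (11/43) = −(43/11).
Reduce top mod 11: now compute (10/11).
Pull out 2: since 11 ≡ 3 (mod 8), (2/11) = -1.
Reciprocity: 5 ≡ 1 and 11 ≡ 3 (mod 4), so (5/11) = +(11/5).
Reduce top mod 5: now compute (1/5).
Reached (1/5) = 1. Collecting the sign flips along the way, the symbol is -1.

-1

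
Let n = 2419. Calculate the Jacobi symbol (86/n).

Pull out 2: since 2419 ≡ 3 (mod 8), (2/2419) = -1.
Reciprocity: 43 ≡ 3 and 2419 ≡ 3 (mod 4), so (43/2419) = −(2419/43).
Reduce top mod 43: now compute (11/43).
Reciprocity: 11 ≡ 3 and 43 ≡ 3 (mod 4), so (11/43) = −(43/11).
Reduce top mod 11: now compute (10/11).
Pull out 2: since 11 ≡ 3 (mod 8), (2/11) = -1.
Reciprocity: 5 ≡ 1 and 11 ≡ 3 (mod 4), so (5/11) = +(11/5).
Reduce top mod 5: now compute (1/5).
Reached (1/5) = 1. Collecting the sign flips along the way, the symbol is +1.

1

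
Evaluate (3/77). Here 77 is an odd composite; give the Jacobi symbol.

-1

Reciprocity: 3 ≡ 3 and 77 ≡ 1 (mod 4), so (3/77) = +(77/3).
Reduce top mod 3: now compute (2/3).
Pull out 2: since 3 ≡ 3 (mod 8), (2/3) = -1.
Reached (1/3) = 1. Collecting the sign flips along the way, the symbol is -1.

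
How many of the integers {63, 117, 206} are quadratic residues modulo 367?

(63/367) = +1 → QR.
(117/367) = +1 → QR.
(206/367) = -1 → non-residue.
Total quadratic residues among the 3: 2.

2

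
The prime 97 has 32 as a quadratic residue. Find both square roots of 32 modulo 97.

41, 56

97 ≡ 1 (mod 4), so we find a root by search.
Trying successive values, 41² = 1681 ≡ 32 (mod 97). The other root is 97 − 41 = 56.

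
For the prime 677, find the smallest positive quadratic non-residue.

(2/677) = −1, so 2 is the smallest positive non-residue mod 677.

2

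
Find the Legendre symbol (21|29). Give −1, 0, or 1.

Reciprocity: 21 ≡ 1 and 29 ≡ 1 (mod 4), so (21/29) = +(29/21).
Reduce top mod 21: now compute (8/21).
Pull out 2^3: since 21 ≡ 5 (mod 8), (2/21) = -1, so (2/21)^3 = -1.
Reached (1/21) = 1. Collecting the sign flips along the way, the symbol is -1.

-1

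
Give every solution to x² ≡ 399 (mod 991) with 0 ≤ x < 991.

Since 991 ≡ 3 (mod 4), a square root of 399 is 399^((991+1)/4) = 399^248 mod 991.
Repeated squaring: 399^2≡641, 399^4≡607, 399^8≡788, 399^16≡578, 399^32≡117, 399^64≡806, 399^128≡531 (mod 991).
399^248 = 399^(128+64+32+16+8) ≡ 842 (mod 991).
Check: 842² = 708964 ≡ 399 (mod 991). The two roots are 149 and 842.

149, 842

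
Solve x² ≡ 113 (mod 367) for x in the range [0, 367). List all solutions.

Since 367 ≡ 3 (mod 4), a square root of 113 is 113^((367+1)/4) = 113^92 mod 367.
Repeated squaring: 113^2≡291, 113^4≡271, 113^8≡41, 113^16≡213, 113^32≡228, 113^64≡237 (mod 367).
113^92 = 113^(64+16+8+4) ≡ 217 (mod 367).
Check: 217² = 47089 ≡ 113 (mod 367). The two roots are 150 and 217.

150, 217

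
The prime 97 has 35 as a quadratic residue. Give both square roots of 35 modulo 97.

36, 61

97 ≡ 1 (mod 4), so we find a root by search.
Trying successive values, 36² = 1296 ≡ 35 (mod 97). The other root is 97 − 36 = 61.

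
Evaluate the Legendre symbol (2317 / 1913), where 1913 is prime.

First reduce: 2317 ≡ 404 (mod 1913).
Pull out 2^2: since 1913 ≡ 1 (mod 8), (2/1913) = +1, so (2/1913)^2 = +1.
Reciprocity: 101 ≡ 1 and 1913 ≡ 1 (mod 4), so (101/1913) = +(1913/101).
Reduce top mod 101: now compute (95/101).
Reciprocity: 95 ≡ 3 and 101 ≡ 1 (mod 4), so (95/101) = +(101/95).
Reduce top mod 95: now compute (6/95).
Pull out 2: since 95 ≡ 7 (mod 8), (2/95) = +1.
Reciprocity: 3 ≡ 3 and 95 ≡ 3 (mod 4), so (3/95) = −(95/3).
Reduce top mod 3: now compute (2/3).
Pull out 2: since 3 ≡ 3 (mod 8), (2/3) = -1.
Reached (1/3) = 1. Collecting the sign flips along the way, the symbol is +1.

1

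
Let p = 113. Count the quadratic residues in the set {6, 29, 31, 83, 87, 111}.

(6/113) = -1 → non-residue.
(29/113) = -1 → non-residue.
(31/113) = +1 → QR.
(83/113) = +1 → QR.
(87/113) = +1 → QR.
(111/113) = +1 → QR.
Total quadratic residues among the 6: 4.

4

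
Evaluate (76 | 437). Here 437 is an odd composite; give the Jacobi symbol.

0

Pull out 2^2: since 437 ≡ 5 (mod 8), (2/437) = -1, so (2/437)^2 = +1.
Reciprocity: 19 ≡ 3 and 437 ≡ 1 (mod 4), so (19/437) = +(437/19).
Reduce top mod 19: now compute (0/19).
Top reduces to 0: gcd > 1, so the symbol is 0.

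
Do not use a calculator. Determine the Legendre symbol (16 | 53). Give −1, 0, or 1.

Euler's criterion: (16/53) ≡ 16^26 (mod 53).
16^2 ≡ 44 (mod 53)
16^4 ≡ 28 (mod 53)
16^8 ≡ 42 (mod 53)
16^16 ≡ 15 (mod 53)
16^26 = 16^(16+8+2) ≡ 1 (mod 53).
Result is 1, so (16/53) = 1.

1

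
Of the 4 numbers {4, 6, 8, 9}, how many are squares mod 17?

3

(4/17) = +1 → QR.
(6/17) = -1 → non-residue.
(8/17) = +1 → QR.
(9/17) = +1 → QR.
Total quadratic residues among the 4: 3.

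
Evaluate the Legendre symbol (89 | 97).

Reciprocity: 89 ≡ 1 and 97 ≡ 1 (mod 4), so (89/97) = +(97/89).
Reduce top mod 89: now compute (8/89).
Pull out 2^3: since 89 ≡ 1 (mod 8), (2/89) = +1, so (2/89)^3 = +1.
Reached (1/89) = 1. Collecting the sign flips along the way, the symbol is +1.

1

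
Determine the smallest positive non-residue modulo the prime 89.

(2/89) = +1, so 2 is a residue.
(3/89) = −1, so 3 is the smallest positive non-residue mod 89.

3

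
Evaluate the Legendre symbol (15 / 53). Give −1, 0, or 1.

1

Reciprocity: 15 ≡ 3 and 53 ≡ 1 (mod 4), so (15/53) = +(53/15).
Reduce top mod 15: now compute (8/15).
Pull out 2^3: since 15 ≡ 7 (mod 8), (2/15) = +1, so (2/15)^3 = +1.
Reached (1/15) = 1. Collecting the sign flips along the way, the symbol is +1.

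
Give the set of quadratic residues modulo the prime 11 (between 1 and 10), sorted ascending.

1 3 4 5 9

Square k = 1,…,5 (k and 11−k give the same square):
1²=1, 2²=4, 3²=9, 4²≡5, 5²≡3 (mod 11).
So the quadratic residues mod 11 are {1, 3, 4, 5, 9}.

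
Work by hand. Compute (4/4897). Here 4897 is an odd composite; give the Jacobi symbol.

Pull out 2^2: since 4897 ≡ 1 (mod 8), (2/4897) = +1, so (2/4897)^2 = +1.
Reached (1/4897) = 1. Collecting the sign flips along the way, the symbol is +1.

1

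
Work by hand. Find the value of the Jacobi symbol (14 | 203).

0

Pull out 2: since 203 ≡ 3 (mod 8), (2/203) = -1.
Reciprocity: 7 ≡ 3 and 203 ≡ 3 (mod 4), so (7/203) = −(203/7).
Reduce top mod 7: now compute (0/7).
Top reduces to 0: gcd > 1, so the symbol is 0.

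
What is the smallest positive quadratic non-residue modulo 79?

(2/79) = +1, so 2 is a residue.
(3/79) = −1, so 3 is the smallest positive non-residue mod 79.

3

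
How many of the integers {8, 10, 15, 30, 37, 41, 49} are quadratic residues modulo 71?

6

(8/71) = +1 → QR.
(10/71) = +1 → QR.
(15/71) = +1 → QR.
(30/71) = +1 → QR.
(37/71) = +1 → QR.
(41/71) = -1 → non-residue.
(49/71) = +1 → QR.
Total quadratic residues among the 7: 6.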